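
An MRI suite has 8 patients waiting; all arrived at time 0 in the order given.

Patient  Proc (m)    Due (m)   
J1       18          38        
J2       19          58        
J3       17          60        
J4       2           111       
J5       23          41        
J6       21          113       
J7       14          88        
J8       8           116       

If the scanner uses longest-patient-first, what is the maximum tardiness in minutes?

LPT (decreasing processing time): J5 J6 J2 J1 J3 J7 J8 J4.
J5: 0→23, due 41, tardiness 0
J6: 23→44, due 113, tardiness 0
J2: 44→63, due 58, tardiness 5
J1: 63→81, due 38, tardiness 43
J3: 81→98, due 60, tardiness 38
J7: 98→112, due 88, tardiness 24
J8: 112→120, due 116, tardiness 4
J4: 120→122, due 111, tardiness 11
Maximum = 43.

43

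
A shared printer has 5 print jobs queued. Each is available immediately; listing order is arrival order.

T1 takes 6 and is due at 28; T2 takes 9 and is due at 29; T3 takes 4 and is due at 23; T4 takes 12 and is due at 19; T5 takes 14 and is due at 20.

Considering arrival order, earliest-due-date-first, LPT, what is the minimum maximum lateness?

FIFO (arrival order): T1 T2 T3 T4 T5.
T1: 0→6, due 28, lateness -22
T2: 6→15, due 29, lateness -14
T3: 15→19, due 23, lateness -4
T4: 19→31, due 19, lateness 12
T5: 31→45, due 20, lateness 25
Maximum = 25.
EDD (increasing due date): T4 T5 T3 T1 T2.
T4: 0→12, due 19, lateness -7
T5: 12→26, due 20, lateness 6
T3: 26→30, due 23, lateness 7
T1: 30→36, due 28, lateness 8
T2: 36→45, due 29, lateness 16
Maximum = 16.
LPT (decreasing processing time): T5 T4 T2 T1 T3.
T5: 0→14, due 20, lateness -6
T4: 14→26, due 19, lateness 7
T2: 26→35, due 29, lateness 6
T1: 35→41, due 28, lateness 13
T3: 41→45, due 23, lateness 22
Maximum = 22.
FIFO 25, EDD 16, LPT 22 → minimum 16.

16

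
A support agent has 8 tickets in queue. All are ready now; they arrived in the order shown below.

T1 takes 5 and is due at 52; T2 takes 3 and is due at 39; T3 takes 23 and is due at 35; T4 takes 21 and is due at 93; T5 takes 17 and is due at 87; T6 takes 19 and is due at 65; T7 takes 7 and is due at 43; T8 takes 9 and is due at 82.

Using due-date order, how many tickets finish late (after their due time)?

1

EDD (increasing due date): T3 T2 T7 T1 T6 T8 T5 T4.
T3: 0→23, due 35, tardiness 0
T2: 23→26, due 39, tardiness 0
T7: 26→33, due 43, tardiness 0
T1: 33→38, due 52, tardiness 0
T6: 38→57, due 65, tardiness 0
T8: 57→66, due 82, tardiness 0
T5: 66→83, due 87, tardiness 0
T4: 83→104, due 93, tardiness 11
Late tickets: 1.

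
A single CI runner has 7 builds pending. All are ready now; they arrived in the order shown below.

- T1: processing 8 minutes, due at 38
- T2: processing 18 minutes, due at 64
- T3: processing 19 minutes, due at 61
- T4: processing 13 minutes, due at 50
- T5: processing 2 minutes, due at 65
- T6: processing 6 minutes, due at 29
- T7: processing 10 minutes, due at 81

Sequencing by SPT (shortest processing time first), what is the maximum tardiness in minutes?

15

SPT (increasing processing time): T5 T6 T1 T7 T4 T2 T3.
T5: 0→2, due 65, tardiness 0
T6: 2→8, due 29, tardiness 0
T1: 8→16, due 38, tardiness 0
T7: 16→26, due 81, tardiness 0
T4: 26→39, due 50, tardiness 0
T2: 39→57, due 64, tardiness 0
T3: 57→76, due 61, tardiness 15
Maximum = 15.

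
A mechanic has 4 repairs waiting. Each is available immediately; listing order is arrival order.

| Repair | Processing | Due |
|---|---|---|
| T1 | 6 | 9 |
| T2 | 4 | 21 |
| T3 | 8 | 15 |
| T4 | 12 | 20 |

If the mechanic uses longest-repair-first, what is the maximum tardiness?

17

LPT (decreasing processing time): T4 T3 T1 T2.
T4: 0→12, due 20, tardiness 0
T3: 12→20, due 15, tardiness 5
T1: 20→26, due 9, tardiness 17
T2: 26→30, due 21, tardiness 9
Maximum = 17.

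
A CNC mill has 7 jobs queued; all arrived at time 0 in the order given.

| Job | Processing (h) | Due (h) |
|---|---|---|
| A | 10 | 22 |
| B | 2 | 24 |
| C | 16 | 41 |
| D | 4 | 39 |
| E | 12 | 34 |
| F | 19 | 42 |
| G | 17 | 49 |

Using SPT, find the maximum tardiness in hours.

SPT (increasing processing time): B D A E C G F.
B: 0→2, due 24, tardiness 0
D: 2→6, due 39, tardiness 0
A: 6→16, due 22, tardiness 0
E: 16→28, due 34, tardiness 0
C: 28→44, due 41, tardiness 3
G: 44→61, due 49, tardiness 12
F: 61→80, due 42, tardiness 38
Maximum = 38.

38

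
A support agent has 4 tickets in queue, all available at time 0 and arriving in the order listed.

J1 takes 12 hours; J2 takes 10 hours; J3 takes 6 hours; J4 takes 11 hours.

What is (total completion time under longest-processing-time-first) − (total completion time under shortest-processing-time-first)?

19

LPT (decreasing processing time): J1 J4 J2 J3.
J1: 0→12
J4: 12→23
J2: 23→33
J3: 33→39
Sum = 12+23+33+39 = 107.
SPT (increasing processing time): J3 J2 J4 J1.
J3: 0→6
J2: 6→16
J4: 16→27
J1: 27→39
Sum = 6+16+27+39 = 88.
Difference = 107 − 88 = 19.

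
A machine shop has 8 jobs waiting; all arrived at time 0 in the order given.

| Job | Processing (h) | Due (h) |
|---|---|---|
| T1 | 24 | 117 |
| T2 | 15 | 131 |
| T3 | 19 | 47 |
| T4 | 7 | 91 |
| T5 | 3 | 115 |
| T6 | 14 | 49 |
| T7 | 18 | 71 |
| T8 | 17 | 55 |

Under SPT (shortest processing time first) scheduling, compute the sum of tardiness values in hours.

SPT (increasing processing time): T5 T4 T6 T2 T8 T7 T3 T1.
T5: 0→3, due 115, tardiness 0
T4: 3→10, due 91, tardiness 0
T6: 10→24, due 49, tardiness 0
T2: 24→39, due 131, tardiness 0
T8: 39→56, due 55, tardiness 1
T7: 56→74, due 71, tardiness 3
T3: 74→93, due 47, tardiness 46
T1: 93→117, due 117, tardiness 0
Sum = 0+0+0+0+1+3+46+0 = 50.

50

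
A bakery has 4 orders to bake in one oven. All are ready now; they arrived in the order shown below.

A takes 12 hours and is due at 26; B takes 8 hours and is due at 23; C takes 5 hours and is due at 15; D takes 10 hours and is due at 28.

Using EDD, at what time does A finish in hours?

25

EDD (increasing due date): C B A D.
C: 0→5
B: 5→13
A: 13→25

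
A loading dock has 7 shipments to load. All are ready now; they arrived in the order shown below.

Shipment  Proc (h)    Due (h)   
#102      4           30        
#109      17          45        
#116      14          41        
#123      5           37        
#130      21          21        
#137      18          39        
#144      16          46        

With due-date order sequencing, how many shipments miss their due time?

EDD (increasing due date): #130 #102 #123 #137 #116 #109 #144.
#130: 0→21, due 21, tardiness 0
#102: 21→25, due 30, tardiness 0
#123: 25→30, due 37, tardiness 0
#137: 30→48, due 39, tardiness 9
#116: 48→62, due 41, tardiness 21
#109: 62→79, due 45, tardiness 34
#144: 79→95, due 46, tardiness 49
Late shipments: 4.

4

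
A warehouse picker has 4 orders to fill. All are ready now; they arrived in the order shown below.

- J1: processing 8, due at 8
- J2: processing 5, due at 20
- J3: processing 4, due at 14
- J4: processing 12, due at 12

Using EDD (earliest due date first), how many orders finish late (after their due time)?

3

EDD (increasing due date): J1 J4 J3 J2.
J1: 0→8, due 8, tardiness 0
J4: 8→20, due 12, tardiness 8
J3: 20→24, due 14, tardiness 10
J2: 24→29, due 20, tardiness 9
Late orders: 3.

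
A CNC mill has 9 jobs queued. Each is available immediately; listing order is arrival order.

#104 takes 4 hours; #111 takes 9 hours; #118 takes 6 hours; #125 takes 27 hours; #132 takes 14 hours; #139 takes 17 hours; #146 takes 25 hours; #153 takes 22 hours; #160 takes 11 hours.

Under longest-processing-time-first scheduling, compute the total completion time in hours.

LPT (decreasing processing time): #125 #146 #153 #139 #132 #160 #111 #118 #104.
#125: 0→27
#146: 27→52
#153: 52→74
#139: 74→91
#132: 91→105
#160: 105→116
#111: 116→125
#118: 125→131
#104: 131→135
Sum = 27+52+74+91+105+116+125+131+135 = 856.

856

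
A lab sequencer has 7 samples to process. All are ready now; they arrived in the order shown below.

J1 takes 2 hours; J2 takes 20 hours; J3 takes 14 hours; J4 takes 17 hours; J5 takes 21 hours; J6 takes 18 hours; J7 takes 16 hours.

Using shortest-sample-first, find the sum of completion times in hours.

361

SPT (increasing processing time): J1 J3 J7 J4 J6 J2 J5.
J1: 0→2
J3: 2→16
J7: 16→32
J4: 32→49
J6: 49→67
J2: 67→87
J5: 87→108
Sum = 2+16+32+49+67+87+108 = 361.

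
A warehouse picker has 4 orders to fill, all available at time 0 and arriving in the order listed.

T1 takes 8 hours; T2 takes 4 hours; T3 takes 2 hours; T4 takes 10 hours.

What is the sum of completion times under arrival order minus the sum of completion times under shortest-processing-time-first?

12

FIFO (arrival order): T1 T2 T3 T4.
T1: 0→8
T2: 8→12
T3: 12→14
T4: 14→24
Sum = 8+12+14+24 = 58.
SPT (increasing processing time): T3 T2 T1 T4.
T3: 0→2
T2: 2→6
T1: 6→14
T4: 14→24
Sum = 2+6+14+24 = 46.
Difference = 58 − 46 = 12.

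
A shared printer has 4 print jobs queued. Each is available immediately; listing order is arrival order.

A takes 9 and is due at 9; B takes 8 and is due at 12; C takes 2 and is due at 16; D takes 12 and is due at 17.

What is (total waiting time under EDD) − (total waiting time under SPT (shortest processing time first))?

EDD (increasing due date): A B C D.
A: waits 0, runs 0→9
B: waits 9, runs 9→17
C: waits 17, runs 17→19
D: waits 19, runs 19→31
Sum = 0+9+17+19 = 45.
SPT (increasing processing time): C B A D.
C: waits 0, runs 0→2
B: waits 2, runs 2→10
A: waits 10, runs 10→19
D: waits 19, runs 19→31
Sum = 0+2+10+19 = 31.
Difference = 45 − 31 = 14.

14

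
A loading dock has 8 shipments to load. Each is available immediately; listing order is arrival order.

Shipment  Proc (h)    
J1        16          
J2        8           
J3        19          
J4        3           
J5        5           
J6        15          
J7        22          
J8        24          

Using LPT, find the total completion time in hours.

LPT (decreasing processing time): J8 J7 J3 J1 J6 J2 J5 J4.
J8: 0→24
J7: 24→46
J3: 46→65
J1: 65→81
J6: 81→96
J2: 96→104
J5: 104→109
J4: 109→112
Sum = 24+46+65+81+96+104+109+112 = 637.

637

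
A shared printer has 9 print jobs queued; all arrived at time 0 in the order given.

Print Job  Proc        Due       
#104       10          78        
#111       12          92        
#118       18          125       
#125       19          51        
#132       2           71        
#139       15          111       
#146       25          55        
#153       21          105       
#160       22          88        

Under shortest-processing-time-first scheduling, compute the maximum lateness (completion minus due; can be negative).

SPT (increasing processing time): #132 #104 #111 #139 #118 #125 #153 #160 #146.
#132: 0→2, due 71, lateness -69
#104: 2→12, due 78, lateness -66
#111: 12→24, due 92, lateness -68
#139: 24→39, due 111, lateness -72
#118: 39→57, due 125, lateness -68
#125: 57→76, due 51, lateness 25
#153: 76→97, due 105, lateness -8
#160: 97→119, due 88, lateness 31
#146: 119→144, due 55, lateness 89
Maximum = 89.

89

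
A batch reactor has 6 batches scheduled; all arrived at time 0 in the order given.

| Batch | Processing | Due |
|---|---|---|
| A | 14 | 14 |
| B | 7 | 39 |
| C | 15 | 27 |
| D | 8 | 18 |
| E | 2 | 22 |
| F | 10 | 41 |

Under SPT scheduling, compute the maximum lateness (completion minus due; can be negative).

SPT (increasing processing time): E B D F A C.
E: 0→2, due 22, lateness -20
B: 2→9, due 39, lateness -30
D: 9→17, due 18, lateness -1
F: 17→27, due 41, lateness -14
A: 27→41, due 14, lateness 27
C: 41→56, due 27, lateness 29
Maximum = 29.

29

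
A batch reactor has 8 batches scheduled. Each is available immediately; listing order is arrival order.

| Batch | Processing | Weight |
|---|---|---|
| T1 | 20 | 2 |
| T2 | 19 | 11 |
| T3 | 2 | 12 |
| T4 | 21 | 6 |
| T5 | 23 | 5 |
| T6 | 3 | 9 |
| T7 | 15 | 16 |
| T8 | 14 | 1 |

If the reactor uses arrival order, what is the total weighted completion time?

FIFO (arrival order): T1 T2 T3 T4 T5 T6 T7 T8.
T1: finishes 20, weight 2, w·C = 40
T2: finishes 39, weight 11, w·C = 429
T3: finishes 41, weight 12, w·C = 492
T4: finishes 62, weight 6, w·C = 372
T5: finishes 85, weight 5, w·C = 425
T6: finishes 88, weight 9, w·C = 792
T7: finishes 103, weight 16, w·C = 1648
T8: finishes 117, weight 1, w·C = 117
Sum = 40+429+492+372+425+792+1648+117 = 4315.

4315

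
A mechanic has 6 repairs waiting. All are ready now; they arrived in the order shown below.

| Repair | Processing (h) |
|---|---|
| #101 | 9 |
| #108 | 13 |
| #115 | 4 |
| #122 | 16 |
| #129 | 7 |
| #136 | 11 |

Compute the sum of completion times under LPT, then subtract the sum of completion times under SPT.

LPT (decreasing processing time): #122 #108 #136 #101 #129 #115.
#122: 0→16
#108: 16→29
#136: 29→40
#101: 40→49
#129: 49→56
#115: 56→60
Sum = 16+29+40+49+56+60 = 250.
SPT (increasing processing time): #115 #129 #101 #136 #108 #122.
#115: 0→4
#129: 4→11
#101: 11→20
#136: 20→31
#108: 31→44
#122: 44→60
Sum = 4+11+20+31+44+60 = 170.
Difference = 250 − 170 = 80.

80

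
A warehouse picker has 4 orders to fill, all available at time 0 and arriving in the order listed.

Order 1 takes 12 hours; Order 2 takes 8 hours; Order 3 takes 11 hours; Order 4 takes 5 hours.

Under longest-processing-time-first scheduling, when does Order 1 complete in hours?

12

LPT (decreasing processing time): Order 1 Order 3 Order 2 Order 4.
Order 1: 0→12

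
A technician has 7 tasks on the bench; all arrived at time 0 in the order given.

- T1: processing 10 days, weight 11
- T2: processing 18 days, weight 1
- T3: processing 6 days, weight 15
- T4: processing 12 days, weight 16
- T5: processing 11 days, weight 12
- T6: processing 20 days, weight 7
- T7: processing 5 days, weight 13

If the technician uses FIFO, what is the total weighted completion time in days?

FIFO (arrival order): T1 T2 T3 T4 T5 T6 T7.
T1: finishes 10, weight 11, w·C = 110
T2: finishes 28, weight 1, w·C = 28
T3: finishes 34, weight 15, w·C = 510
T4: finishes 46, weight 16, w·C = 736
T5: finishes 57, weight 12, w·C = 684
T6: finishes 77, weight 7, w·C = 539
T7: finishes 82, weight 13, w·C = 1066
Sum = 110+28+510+736+684+539+1066 = 3673.

3673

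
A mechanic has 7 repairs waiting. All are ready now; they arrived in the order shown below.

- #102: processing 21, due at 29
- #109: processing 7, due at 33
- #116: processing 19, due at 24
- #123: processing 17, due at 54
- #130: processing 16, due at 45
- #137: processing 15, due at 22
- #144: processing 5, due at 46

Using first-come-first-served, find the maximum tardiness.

73

FIFO (arrival order): #102 #109 #116 #123 #130 #137 #144.
#102: 0→21, due 29, tardiness 0
#109: 21→28, due 33, tardiness 0
#116: 28→47, due 24, tardiness 23
#123: 47→64, due 54, tardiness 10
#130: 64→80, due 45, tardiness 35
#137: 80→95, due 22, tardiness 73
#144: 95→100, due 46, tardiness 54
Maximum = 73.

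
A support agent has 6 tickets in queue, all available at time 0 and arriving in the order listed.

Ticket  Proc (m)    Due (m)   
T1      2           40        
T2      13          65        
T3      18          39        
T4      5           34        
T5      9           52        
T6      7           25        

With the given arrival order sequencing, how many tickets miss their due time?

2

FIFO (arrival order): T1 T2 T3 T4 T5 T6.
T1: 0→2, due 40, tardiness 0
T2: 2→15, due 65, tardiness 0
T3: 15→33, due 39, tardiness 0
T4: 33→38, due 34, tardiness 4
T5: 38→47, due 52, tardiness 0
T6: 47→54, due 25, tardiness 29
Late tickets: 2.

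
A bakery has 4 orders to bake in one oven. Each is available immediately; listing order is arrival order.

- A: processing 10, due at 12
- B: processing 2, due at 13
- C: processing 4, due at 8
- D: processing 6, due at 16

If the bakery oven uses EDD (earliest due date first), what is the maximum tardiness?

6

EDD (increasing due date): C A B D.
C: 0→4, due 8, tardiness 0
A: 4→14, due 12, tardiness 2
B: 14→16, due 13, tardiness 3
D: 16→22, due 16, tardiness 6
Maximum = 6.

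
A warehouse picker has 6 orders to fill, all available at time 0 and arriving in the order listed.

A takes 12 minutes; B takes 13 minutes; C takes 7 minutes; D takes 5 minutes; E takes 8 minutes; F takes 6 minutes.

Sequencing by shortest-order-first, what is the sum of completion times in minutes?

149

SPT (increasing processing time): D F C E A B.
D: 0→5
F: 5→11
C: 11→18
E: 18→26
A: 26→38
B: 38→51
Sum = 5+11+18+26+38+51 = 149.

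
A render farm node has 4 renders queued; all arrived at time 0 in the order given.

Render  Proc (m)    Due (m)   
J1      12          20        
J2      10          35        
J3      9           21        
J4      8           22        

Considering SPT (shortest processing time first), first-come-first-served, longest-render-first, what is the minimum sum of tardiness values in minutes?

SPT (increasing processing time): J4 J3 J2 J1.
J4: 0→8, due 22, tardiness 0
J3: 8→17, due 21, tardiness 0
J2: 17→27, due 35, tardiness 0
J1: 27→39, due 20, tardiness 19
Sum = 0+0+0+19 = 19.
FIFO (arrival order): J1 J2 J3 J4.
J1: 0→12, due 20, tardiness 0
J2: 12→22, due 35, tardiness 0
J3: 22→31, due 21, tardiness 10
J4: 31→39, due 22, tardiness 17
Sum = 0+0+10+17 = 27.
LPT (decreasing processing time): J1 J2 J3 J4.
J1: 0→12, due 20, tardiness 0
J2: 12→22, due 35, tardiness 0
J3: 22→31, due 21, tardiness 10
J4: 31→39, due 22, tardiness 17
Sum = 0+0+10+17 = 27.
SPT 19, FIFO 27, LPT 27 → minimum 19.

19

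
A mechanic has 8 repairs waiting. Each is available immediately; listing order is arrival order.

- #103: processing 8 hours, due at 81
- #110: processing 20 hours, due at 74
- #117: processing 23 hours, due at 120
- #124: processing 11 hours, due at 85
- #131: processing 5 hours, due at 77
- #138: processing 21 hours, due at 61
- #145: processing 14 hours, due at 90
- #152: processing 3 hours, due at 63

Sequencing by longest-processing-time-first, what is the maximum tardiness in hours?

42

LPT (decreasing processing time): #117 #138 #110 #145 #124 #103 #131 #152.
#117: 0→23, due 120, tardiness 0
#138: 23→44, due 61, tardiness 0
#110: 44→64, due 74, tardiness 0
#145: 64→78, due 90, tardiness 0
#124: 78→89, due 85, tardiness 4
#103: 89→97, due 81, tardiness 16
#131: 97→102, due 77, tardiness 25
#152: 102→105, due 63, tardiness 42
Maximum = 42.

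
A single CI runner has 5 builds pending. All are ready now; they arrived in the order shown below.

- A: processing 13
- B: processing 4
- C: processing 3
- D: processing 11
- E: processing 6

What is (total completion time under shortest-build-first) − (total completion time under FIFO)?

SPT (increasing processing time): C B E D A.
C: 0→3
B: 3→7
E: 7→13
D: 13→24
A: 24→37
Sum = 3+7+13+24+37 = 84.
FIFO (arrival order): A B C D E.
A: 0→13
B: 13→17
C: 17→20
D: 20→31
E: 31→37
Sum = 13+17+20+31+37 = 118.
Difference = 84 − 118 = -34.

-34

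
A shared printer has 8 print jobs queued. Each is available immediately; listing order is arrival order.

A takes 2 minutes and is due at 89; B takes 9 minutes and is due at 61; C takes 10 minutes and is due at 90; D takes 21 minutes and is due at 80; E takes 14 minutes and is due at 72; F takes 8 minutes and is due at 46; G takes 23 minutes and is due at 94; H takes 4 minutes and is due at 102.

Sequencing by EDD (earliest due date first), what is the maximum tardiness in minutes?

EDD (increasing due date): F B E D A C G H.
F: 0→8, due 46, tardiness 0
B: 8→17, due 61, tardiness 0
E: 17→31, due 72, tardiness 0
D: 31→52, due 80, tardiness 0
A: 52→54, due 89, tardiness 0
C: 54→64, due 90, tardiness 0
G: 64→87, due 94, tardiness 0
H: 87→91, due 102, tardiness 0
Maximum = 0.

0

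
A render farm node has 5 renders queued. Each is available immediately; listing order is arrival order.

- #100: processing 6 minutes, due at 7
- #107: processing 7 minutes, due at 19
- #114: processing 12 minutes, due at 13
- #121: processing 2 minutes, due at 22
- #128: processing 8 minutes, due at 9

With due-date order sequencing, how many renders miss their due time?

4

EDD (increasing due date): #100 #128 #114 #107 #121.
#100: 0→6, due 7, tardiness 0
#128: 6→14, due 9, tardiness 5
#114: 14→26, due 13, tardiness 13
#107: 26→33, due 19, tardiness 14
#121: 33→35, due 22, tardiness 13
Late renders: 4.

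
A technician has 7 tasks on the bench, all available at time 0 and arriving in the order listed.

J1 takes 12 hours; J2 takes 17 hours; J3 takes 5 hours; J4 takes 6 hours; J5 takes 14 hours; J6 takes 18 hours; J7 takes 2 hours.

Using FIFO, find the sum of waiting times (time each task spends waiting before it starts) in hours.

FIFO (arrival order): J1 J2 J3 J4 J5 J6 J7.
J1: waits 0, runs 0→12
J2: waits 12, runs 12→29
J3: waits 29, runs 29→34
J4: waits 34, runs 34→40
J5: waits 40, runs 40→54
J6: waits 54, runs 54→72
J7: waits 72, runs 72→74
Sum = 0+12+29+34+40+54+72 = 241.

241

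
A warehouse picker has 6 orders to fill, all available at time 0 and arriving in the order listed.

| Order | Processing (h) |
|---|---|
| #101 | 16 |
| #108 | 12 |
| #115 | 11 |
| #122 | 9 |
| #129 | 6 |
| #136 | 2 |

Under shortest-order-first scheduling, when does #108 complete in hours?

40

SPT (increasing processing time): #136 #129 #122 #115 #108 #101.
#136: 0→2
#129: 2→8
#122: 8→17
#115: 17→28
#108: 28→40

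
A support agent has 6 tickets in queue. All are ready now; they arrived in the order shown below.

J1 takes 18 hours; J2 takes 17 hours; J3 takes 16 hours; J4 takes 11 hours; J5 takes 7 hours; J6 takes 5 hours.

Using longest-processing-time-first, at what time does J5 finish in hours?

LPT (decreasing processing time): J1 J2 J3 J4 J5 J6.
J1: 0→18
J2: 18→35
J3: 35→51
J4: 51→62
J5: 62→69

69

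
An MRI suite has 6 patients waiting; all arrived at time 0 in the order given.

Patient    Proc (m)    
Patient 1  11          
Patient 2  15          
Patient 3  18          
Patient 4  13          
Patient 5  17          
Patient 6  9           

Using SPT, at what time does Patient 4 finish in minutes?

33

SPT (increasing processing time): Patient 6 Patient 1 Patient 4 Patient 2 Patient 5 Patient 3.
Patient 6: 0→9
Patient 1: 9→20
Patient 4: 20→33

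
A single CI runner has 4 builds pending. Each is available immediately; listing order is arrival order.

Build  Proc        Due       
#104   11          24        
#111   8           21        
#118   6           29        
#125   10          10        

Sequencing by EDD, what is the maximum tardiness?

6

EDD (increasing due date): #125 #111 #104 #118.
#125: 0→10, due 10, tardiness 0
#111: 10→18, due 21, tardiness 0
#104: 18→29, due 24, tardiness 5
#118: 29→35, due 29, tardiness 6
Maximum = 6.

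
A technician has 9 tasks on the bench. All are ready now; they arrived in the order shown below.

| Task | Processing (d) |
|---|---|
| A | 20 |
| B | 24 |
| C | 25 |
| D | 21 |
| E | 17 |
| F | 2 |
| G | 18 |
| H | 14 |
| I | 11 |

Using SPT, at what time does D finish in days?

SPT (increasing processing time): F I H E G A D B C.
F: 0→2
I: 2→13
H: 13→27
E: 27→44
G: 44→62
A: 62→82
D: 82→103

103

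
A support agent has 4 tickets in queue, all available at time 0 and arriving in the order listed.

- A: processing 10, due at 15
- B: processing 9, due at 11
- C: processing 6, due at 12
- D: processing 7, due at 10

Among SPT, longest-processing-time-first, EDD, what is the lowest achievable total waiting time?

41

SPT (increasing processing time): C D B A.
C: waits 0, runs 0→6
D: waits 6, runs 6→13
B: waits 13, runs 13→22
A: waits 22, runs 22→32
Sum = 0+6+13+22 = 41.
LPT (decreasing processing time): A B D C.
A: waits 0, runs 0→10
B: waits 10, runs 10→19
D: waits 19, runs 19→26
C: waits 26, runs 26→32
Sum = 0+10+19+26 = 55.
EDD (increasing due date): D B C A.
D: waits 0, runs 0→7
B: waits 7, runs 7→16
C: waits 16, runs 16→22
A: waits 22, runs 22→32
Sum = 0+7+16+22 = 45.
SPT 41, LPT 55, EDD 45 → minimum 41.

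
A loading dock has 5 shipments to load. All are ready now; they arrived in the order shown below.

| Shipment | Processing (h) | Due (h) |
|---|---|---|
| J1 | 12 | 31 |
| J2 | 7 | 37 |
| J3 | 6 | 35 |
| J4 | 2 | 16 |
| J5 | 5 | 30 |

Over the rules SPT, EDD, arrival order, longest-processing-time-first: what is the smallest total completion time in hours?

74

SPT (increasing processing time): J4 J5 J3 J2 J1.
J4: 0→2
J5: 2→7
J3: 7→13
J2: 13→20
J1: 20→32
Sum = 2+7+13+20+32 = 74.
EDD (increasing due date): J4 J5 J1 J3 J2.
J4: 0→2
J5: 2→7
J1: 7→19
J3: 19→25
J2: 25→32
Sum = 2+7+19+25+32 = 85.
FIFO (arrival order): J1 J2 J3 J4 J5.
J1: 0→12
J2: 12→19
J3: 19→25
J4: 25→27
J5: 27→32
Sum = 12+19+25+27+32 = 115.
LPT (decreasing processing time): J1 J2 J3 J5 J4.
J1: 0→12
J2: 12→19
J3: 19→25
J5: 25→30
J4: 30→32
Sum = 12+19+25+30+32 = 118.
SPT 74, EDD 85, FIFO 115, LPT 118 → minimum 74.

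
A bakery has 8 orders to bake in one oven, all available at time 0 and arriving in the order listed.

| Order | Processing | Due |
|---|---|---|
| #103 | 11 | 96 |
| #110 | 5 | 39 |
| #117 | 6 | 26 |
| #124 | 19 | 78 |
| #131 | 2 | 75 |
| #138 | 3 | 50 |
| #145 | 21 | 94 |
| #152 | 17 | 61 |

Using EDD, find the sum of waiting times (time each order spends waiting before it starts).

EDD (increasing due date): #117 #110 #138 #152 #131 #124 #145 #103.
#117: waits 0, runs 0→6
#110: waits 6, runs 6→11
#138: waits 11, runs 11→14
#152: waits 14, runs 14→31
#131: waits 31, runs 31→33
#124: waits 33, runs 33→52
#145: waits 52, runs 52→73
#103: waits 73, runs 73→84
Sum = 0+6+11+14+31+33+52+73 = 220.

220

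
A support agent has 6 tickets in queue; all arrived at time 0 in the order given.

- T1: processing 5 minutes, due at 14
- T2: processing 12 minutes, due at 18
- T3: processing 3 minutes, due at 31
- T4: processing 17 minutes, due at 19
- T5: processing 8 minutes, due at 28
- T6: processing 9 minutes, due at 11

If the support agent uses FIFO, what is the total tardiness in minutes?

FIFO (arrival order): T1 T2 T3 T4 T5 T6.
T1: 0→5, due 14, tardiness 0
T2: 5→17, due 18, tardiness 0
T3: 17→20, due 31, tardiness 0
T4: 20→37, due 19, tardiness 18
T5: 37→45, due 28, tardiness 17
T6: 45→54, due 11, tardiness 43
Sum = 0+0+0+18+17+43 = 78.

78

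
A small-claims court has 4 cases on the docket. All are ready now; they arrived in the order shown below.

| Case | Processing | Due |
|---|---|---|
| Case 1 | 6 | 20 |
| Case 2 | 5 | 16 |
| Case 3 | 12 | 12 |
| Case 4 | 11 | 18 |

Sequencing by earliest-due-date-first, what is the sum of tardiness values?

EDD (increasing due date): Case 3 Case 2 Case 4 Case 1.
Case 3: 0→12, due 12, tardiness 0
Case 2: 12→17, due 16, tardiness 1
Case 4: 17→28, due 18, tardiness 10
Case 1: 28→34, due 20, tardiness 14
Sum = 0+1+10+14 = 25.

25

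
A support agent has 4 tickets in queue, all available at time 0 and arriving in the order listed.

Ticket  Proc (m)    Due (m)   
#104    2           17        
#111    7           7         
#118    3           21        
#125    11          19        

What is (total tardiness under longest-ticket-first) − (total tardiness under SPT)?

8

LPT (decreasing processing time): #125 #111 #118 #104.
#125: 0→11, due 19, tardiness 0
#111: 11→18, due 7, tardiness 11
#118: 18→21, due 21, tardiness 0
#104: 21→23, due 17, tardiness 6
Sum = 0+11+0+6 = 17.
SPT (increasing processing time): #104 #118 #111 #125.
#104: 0→2, due 17, tardiness 0
#118: 2→5, due 21, tardiness 0
#111: 5→12, due 7, tardiness 5
#125: 12→23, due 19, tardiness 4
Sum = 0+0+5+4 = 9.
Difference = 17 − 9 = 8.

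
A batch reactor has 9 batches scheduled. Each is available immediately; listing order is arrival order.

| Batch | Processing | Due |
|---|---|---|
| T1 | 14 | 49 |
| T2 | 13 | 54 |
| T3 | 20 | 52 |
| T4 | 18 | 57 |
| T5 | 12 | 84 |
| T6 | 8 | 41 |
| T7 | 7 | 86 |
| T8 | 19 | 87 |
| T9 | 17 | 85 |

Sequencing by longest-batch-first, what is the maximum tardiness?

LPT (decreasing processing time): T3 T8 T4 T9 T1 T2 T5 T6 T7.
T3: 0→20, due 52, tardiness 0
T8: 20→39, due 87, tardiness 0
T4: 39→57, due 57, tardiness 0
T9: 57→74, due 85, tardiness 0
T1: 74→88, due 49, tardiness 39
T2: 88→101, due 54, tardiness 47
T5: 101→113, due 84, tardiness 29
T6: 113→121, due 41, tardiness 80
T7: 121→128, due 86, tardiness 42
Maximum = 80.

80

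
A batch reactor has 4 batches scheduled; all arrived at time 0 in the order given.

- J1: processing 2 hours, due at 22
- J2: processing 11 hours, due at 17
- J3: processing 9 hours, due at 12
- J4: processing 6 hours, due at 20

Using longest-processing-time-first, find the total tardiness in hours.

LPT (decreasing processing time): J2 J3 J4 J1.
J2: 0→11, due 17, tardiness 0
J3: 11→20, due 12, tardiness 8
J4: 20→26, due 20, tardiness 6
J1: 26→28, due 22, tardiness 6
Sum = 0+8+6+6 = 20.

20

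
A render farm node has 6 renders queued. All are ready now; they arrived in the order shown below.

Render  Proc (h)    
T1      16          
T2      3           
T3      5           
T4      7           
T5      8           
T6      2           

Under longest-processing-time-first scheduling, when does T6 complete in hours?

LPT (decreasing processing time): T1 T5 T4 T3 T2 T6.
T1: 0→16
T5: 16→24
T4: 24→31
T3: 31→36
T2: 36→39
T6: 39→41

41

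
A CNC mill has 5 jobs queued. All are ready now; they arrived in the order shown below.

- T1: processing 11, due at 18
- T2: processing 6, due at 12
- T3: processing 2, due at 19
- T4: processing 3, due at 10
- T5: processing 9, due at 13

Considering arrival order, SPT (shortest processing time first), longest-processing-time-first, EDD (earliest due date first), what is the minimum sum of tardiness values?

20

FIFO (arrival order): T1 T2 T3 T4 T5.
T1: 0→11, due 18, tardiness 0
T2: 11→17, due 12, tardiness 5
T3: 17→19, due 19, tardiness 0
T4: 19→22, due 10, tardiness 12
T5: 22→31, due 13, tardiness 18
Sum = 0+5+0+12+18 = 35.
SPT (increasing processing time): T3 T4 T2 T5 T1.
T3: 0→2, due 19, tardiness 0
T4: 2→5, due 10, tardiness 0
T2: 5→11, due 12, tardiness 0
T5: 11→20, due 13, tardiness 7
T1: 20→31, due 18, tardiness 13
Sum = 0+0+0+7+13 = 20.
LPT (decreasing processing time): T1 T5 T2 T4 T3.
T1: 0→11, due 18, tardiness 0
T5: 11→20, due 13, tardiness 7
T2: 20→26, due 12, tardiness 14
T4: 26→29, due 10, tardiness 19
T3: 29→31, due 19, tardiness 12
Sum = 0+7+14+19+12 = 52.
EDD (increasing due date): T4 T2 T5 T1 T3.
T4: 0→3, due 10, tardiness 0
T2: 3→9, due 12, tardiness 0
T5: 9→18, due 13, tardiness 5
T1: 18→29, due 18, tardiness 11
T3: 29→31, due 19, tardiness 12
Sum = 0+0+5+11+12 = 28.
FIFO 35, SPT 20, LPT 52, EDD 28 → minimum 20.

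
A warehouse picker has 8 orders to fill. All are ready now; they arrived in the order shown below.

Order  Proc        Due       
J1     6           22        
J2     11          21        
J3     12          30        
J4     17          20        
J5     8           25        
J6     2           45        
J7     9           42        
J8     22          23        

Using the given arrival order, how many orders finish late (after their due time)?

FIFO (arrival order): J1 J2 J3 J4 J5 J6 J7 J8.
J1: 0→6, due 22, tardiness 0
J2: 6→17, due 21, tardiness 0
J3: 17→29, due 30, tardiness 0
J4: 29→46, due 20, tardiness 26
J5: 46→54, due 25, tardiness 29
J6: 54→56, due 45, tardiness 11
J7: 56→65, due 42, tardiness 23
J8: 65→87, due 23, tardiness 64
Late orders: 5.

5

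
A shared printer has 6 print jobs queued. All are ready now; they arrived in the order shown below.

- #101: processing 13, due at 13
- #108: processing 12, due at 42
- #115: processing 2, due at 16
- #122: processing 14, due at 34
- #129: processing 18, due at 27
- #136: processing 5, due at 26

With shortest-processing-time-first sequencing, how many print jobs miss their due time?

3

SPT (increasing processing time): #115 #136 #108 #101 #122 #129.
#115: 0→2, due 16, tardiness 0
#136: 2→7, due 26, tardiness 0
#108: 7→19, due 42, tardiness 0
#101: 19→32, due 13, tardiness 19
#122: 32→46, due 34, tardiness 12
#129: 46→64, due 27, tardiness 37
Late print jobs: 3.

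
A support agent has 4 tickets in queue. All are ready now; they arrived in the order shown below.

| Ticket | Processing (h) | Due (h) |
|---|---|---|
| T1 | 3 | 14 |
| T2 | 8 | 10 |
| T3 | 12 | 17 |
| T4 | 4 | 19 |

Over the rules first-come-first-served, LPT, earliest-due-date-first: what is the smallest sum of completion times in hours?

FIFO (arrival order): T1 T2 T3 T4.
T1: 0→3
T2: 3→11
T3: 11→23
T4: 23→27
Sum = 3+11+23+27 = 64.
LPT (decreasing processing time): T3 T2 T4 T1.
T3: 0→12
T2: 12→20
T4: 20→24
T1: 24→27
Sum = 12+20+24+27 = 83.
EDD (increasing due date): T2 T1 T3 T4.
T2: 0→8
T1: 8→11
T3: 11→23
T4: 23→27
Sum = 8+11+23+27 = 69.
FIFO 64, LPT 83, EDD 69 → minimum 64.

64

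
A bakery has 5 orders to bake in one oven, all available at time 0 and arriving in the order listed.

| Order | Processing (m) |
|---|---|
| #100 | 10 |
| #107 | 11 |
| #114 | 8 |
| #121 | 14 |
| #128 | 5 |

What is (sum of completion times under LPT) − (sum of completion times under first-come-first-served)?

14

LPT (decreasing processing time): #121 #107 #100 #114 #128.
#121: 0→14
#107: 14→25
#100: 25→35
#114: 35→43
#128: 43→48
Sum = 14+25+35+43+48 = 165.
FIFO (arrival order): #100 #107 #114 #121 #128.
#100: 0→10
#107: 10→21
#114: 21→29
#121: 29→43
#128: 43→48
Sum = 10+21+29+43+48 = 151.
Difference = 165 − 151 = 14.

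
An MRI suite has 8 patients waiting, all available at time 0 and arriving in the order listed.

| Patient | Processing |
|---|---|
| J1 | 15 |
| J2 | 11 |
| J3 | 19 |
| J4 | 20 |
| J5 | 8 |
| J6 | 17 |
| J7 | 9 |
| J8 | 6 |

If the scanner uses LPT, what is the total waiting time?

458

LPT (decreasing processing time): J4 J3 J6 J1 J2 J7 J5 J8.
J4: waits 0, runs 0→20
J3: waits 20, runs 20→39
J6: waits 39, runs 39→56
J1: waits 56, runs 56→71
J2: waits 71, runs 71→82
J7: waits 82, runs 82→91
J5: waits 91, runs 91→99
J8: waits 99, runs 99→105
Sum = 0+20+39+56+71+82+91+99 = 458.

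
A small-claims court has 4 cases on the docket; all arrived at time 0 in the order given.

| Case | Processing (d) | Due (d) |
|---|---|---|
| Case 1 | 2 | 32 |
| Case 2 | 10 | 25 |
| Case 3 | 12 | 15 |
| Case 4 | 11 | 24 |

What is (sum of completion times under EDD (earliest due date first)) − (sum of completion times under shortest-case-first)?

EDD (increasing due date): Case 3 Case 4 Case 2 Case 1.
Case 3: 0→12
Case 4: 12→23
Case 2: 23→33
Case 1: 33→35
Sum = 12+23+33+35 = 103.
SPT (increasing processing time): Case 1 Case 2 Case 4 Case 3.
Case 1: 0→2
Case 2: 2→12
Case 4: 12→23
Case 3: 23→35
Sum = 2+12+23+35 = 72.
Difference = 103 − 72 = 31.

31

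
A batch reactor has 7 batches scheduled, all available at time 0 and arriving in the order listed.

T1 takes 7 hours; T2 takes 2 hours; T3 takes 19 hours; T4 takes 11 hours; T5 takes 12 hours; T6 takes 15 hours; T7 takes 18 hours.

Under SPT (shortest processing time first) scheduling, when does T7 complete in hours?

SPT (increasing processing time): T2 T1 T4 T5 T6 T7 T3.
T2: 0→2
T1: 2→9
T4: 9→20
T5: 20→32
T6: 32→47
T7: 47→65

65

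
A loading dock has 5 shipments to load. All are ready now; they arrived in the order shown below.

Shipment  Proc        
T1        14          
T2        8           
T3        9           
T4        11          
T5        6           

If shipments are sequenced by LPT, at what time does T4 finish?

LPT (decreasing processing time): T1 T4 T3 T2 T5.
T1: 0→14
T4: 14→25

25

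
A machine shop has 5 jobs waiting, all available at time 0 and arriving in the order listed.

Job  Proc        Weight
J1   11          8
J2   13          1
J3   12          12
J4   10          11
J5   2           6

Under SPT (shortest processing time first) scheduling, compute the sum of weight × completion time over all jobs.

796

SPT (increasing processing time): J5 J4 J1 J3 J2.
J5: finishes 2, weight 6, w·C = 12
J4: finishes 12, weight 11, w·C = 132
J1: finishes 23, weight 8, w·C = 184
J3: finishes 35, weight 12, w·C = 420
J2: finishes 48, weight 1, w·C = 48
Sum = 12+132+184+420+48 = 796.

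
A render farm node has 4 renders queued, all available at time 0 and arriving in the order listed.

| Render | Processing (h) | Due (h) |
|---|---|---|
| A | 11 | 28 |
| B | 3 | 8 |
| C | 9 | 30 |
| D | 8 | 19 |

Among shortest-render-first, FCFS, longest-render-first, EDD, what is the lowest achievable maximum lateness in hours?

1

SPT (increasing processing time): B D C A.
B: 0→3, due 8, lateness -5
D: 3→11, due 19, lateness -8
C: 11→20, due 30, lateness -10
A: 20→31, due 28, lateness 3
Maximum = 3.
FIFO (arrival order): A B C D.
A: 0→11, due 28, lateness -17
B: 11→14, due 8, lateness 6
C: 14→23, due 30, lateness -7
D: 23→31, due 19, lateness 12
Maximum = 12.
LPT (decreasing processing time): A C D B.
A: 0→11, due 28, lateness -17
C: 11→20, due 30, lateness -10
D: 20→28, due 19, lateness 9
B: 28→31, due 8, lateness 23
Maximum = 23.
EDD (increasing due date): B D A C.
B: 0→3, due 8, lateness -5
D: 3→11, due 19, lateness -8
A: 11→22, due 28, lateness -6
C: 22→31, due 30, lateness 1
Maximum = 1.
SPT 3, FIFO 12, LPT 23, EDD 1 → minimum 1.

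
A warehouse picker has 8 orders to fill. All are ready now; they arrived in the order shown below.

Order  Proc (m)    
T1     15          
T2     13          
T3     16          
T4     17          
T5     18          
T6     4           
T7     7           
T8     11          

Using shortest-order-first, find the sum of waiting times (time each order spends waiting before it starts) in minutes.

271

SPT (increasing processing time): T6 T7 T8 T2 T1 T3 T4 T5.
T6: waits 0, runs 0→4
T7: waits 4, runs 4→11
T8: waits 11, runs 11→22
T2: waits 22, runs 22→35
T1: waits 35, runs 35→50
T3: waits 50, runs 50→66
T4: waits 66, runs 66→83
T5: waits 83, runs 83→101
Sum = 0+4+11+22+35+50+66+83 = 271.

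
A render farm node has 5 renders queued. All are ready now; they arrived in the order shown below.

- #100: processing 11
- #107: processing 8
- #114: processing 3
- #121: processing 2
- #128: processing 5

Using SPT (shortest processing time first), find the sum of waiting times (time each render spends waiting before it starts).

SPT (increasing processing time): #121 #114 #128 #107 #100.
#121: waits 0, runs 0→2
#114: waits 2, runs 2→5
#128: waits 5, runs 5→10
#107: waits 10, runs 10→18
#100: waits 18, runs 18→29
Sum = 0+2+5+10+18 = 35.

35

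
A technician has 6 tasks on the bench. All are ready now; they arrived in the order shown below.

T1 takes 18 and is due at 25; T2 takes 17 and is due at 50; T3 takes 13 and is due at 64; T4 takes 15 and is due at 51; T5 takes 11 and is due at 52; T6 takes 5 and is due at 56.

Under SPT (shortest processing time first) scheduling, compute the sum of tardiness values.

SPT (increasing processing time): T6 T5 T3 T4 T2 T1.
T6: 0→5, due 56, tardiness 0
T5: 5→16, due 52, tardiness 0
T3: 16→29, due 64, tardiness 0
T4: 29→44, due 51, tardiness 0
T2: 44→61, due 50, tardiness 11
T1: 61→79, due 25, tardiness 54
Sum = 0+0+0+0+11+54 = 65.

65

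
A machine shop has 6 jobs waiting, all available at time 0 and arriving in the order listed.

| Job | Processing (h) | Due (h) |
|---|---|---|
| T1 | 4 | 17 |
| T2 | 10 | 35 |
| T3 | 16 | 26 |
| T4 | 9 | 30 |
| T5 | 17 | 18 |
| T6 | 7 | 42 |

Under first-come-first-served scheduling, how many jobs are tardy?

4

FIFO (arrival order): T1 T2 T3 T4 T5 T6.
T1: 0→4, due 17, tardiness 0
T2: 4→14, due 35, tardiness 0
T3: 14→30, due 26, tardiness 4
T4: 30→39, due 30, tardiness 9
T5: 39→56, due 18, tardiness 38
T6: 56→63, due 42, tardiness 21
Late jobs: 4.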